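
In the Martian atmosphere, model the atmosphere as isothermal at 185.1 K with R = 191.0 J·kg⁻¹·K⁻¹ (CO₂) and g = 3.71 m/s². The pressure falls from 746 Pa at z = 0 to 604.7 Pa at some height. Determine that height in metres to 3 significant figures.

Scale height: H = RT/g = 191.0 × 185.1 / 3.71 = 9529.4 m.
Invert the barometric formula: z = H ln(P₀/P).
P₀/P = 746/604.7 = 1.2337; ln(1.2337) = 0.21002.
z = 9529.4 × 0.21002 = 2001.4 m.

z ≈ 2000 m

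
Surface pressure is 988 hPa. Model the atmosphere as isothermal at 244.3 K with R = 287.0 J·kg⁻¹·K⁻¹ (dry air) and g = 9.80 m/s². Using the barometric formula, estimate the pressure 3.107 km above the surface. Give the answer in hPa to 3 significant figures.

P ≈ 640 hPa

Scale height: H = RT/g = 287.0 × 244.3 / 9.80 = 7154.5 m.
Barometric formula: P = P₀ exp(−z/H).
z/H = 3107.0/7154.5 = 0.43427; exp(−0.43427) = 0.64774.
P = 988 × 0.64774 = 639.97 hPa.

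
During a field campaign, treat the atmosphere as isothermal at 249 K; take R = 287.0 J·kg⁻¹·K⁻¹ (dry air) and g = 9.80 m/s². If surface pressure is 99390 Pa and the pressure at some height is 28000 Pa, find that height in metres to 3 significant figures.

Scale height: H = RT/g = 287.0 × 249 / 9.80 = 7292.1 m.
Invert the barometric formula: z = H ln(P₀/P).
P₀/P = 99390/28000 = 3.5496; ln(3.5496) = 1.2668.
z = 7292.1 × 1.2668 = 9237.6 m.

z ≈ 9240 m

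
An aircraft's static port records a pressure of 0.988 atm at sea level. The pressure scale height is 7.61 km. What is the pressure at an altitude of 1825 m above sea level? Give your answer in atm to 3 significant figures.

P ≈ 0.777 atm

Barometric formula: P = P₀ exp(−z/H).
z/H = 1825.0/7610.0 = 0.23982; exp(−0.23982) = 0.78677.
P = 0.988 × 0.78677 = 0.77733 atm.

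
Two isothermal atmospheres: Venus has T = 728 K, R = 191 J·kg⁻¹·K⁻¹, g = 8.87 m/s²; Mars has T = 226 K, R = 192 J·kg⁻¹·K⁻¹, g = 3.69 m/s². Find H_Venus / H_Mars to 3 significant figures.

H = RT/g for each body.
H_Venus = 191 × 728 / 8.87 = 15676 m.
H_Mars = 192 × 226 / 3.69 = 11759 m.
H_Venus/H_Mars = 15676/11759 = 1.3331.

H_Venus/H_Mars ≈ 1.33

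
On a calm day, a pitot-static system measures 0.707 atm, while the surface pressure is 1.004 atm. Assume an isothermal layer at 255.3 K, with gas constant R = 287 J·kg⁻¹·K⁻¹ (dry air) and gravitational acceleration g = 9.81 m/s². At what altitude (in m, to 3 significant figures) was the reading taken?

z ≈ 2620 m

Scale height: H = RT/g = 287 × 255.3 / 9.81 = 7469.0 m.
Invert the barometric formula: z = H ln(P₀/P).
P₀/P = 1.004/0.707 = 1.4201; ln(1.4201) = 0.35073.
z = 7469.0 × 0.35073 = 2619.6 m.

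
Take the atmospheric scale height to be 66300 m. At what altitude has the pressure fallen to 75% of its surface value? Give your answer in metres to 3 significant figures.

z ≈ 19100 m

Set P/P₀ = exp(−z/H) = 0.75, so z = −H ln(0.75).
−ln(0.75) = 0.28768; z = 66300 × 0.28768 = 19073 m.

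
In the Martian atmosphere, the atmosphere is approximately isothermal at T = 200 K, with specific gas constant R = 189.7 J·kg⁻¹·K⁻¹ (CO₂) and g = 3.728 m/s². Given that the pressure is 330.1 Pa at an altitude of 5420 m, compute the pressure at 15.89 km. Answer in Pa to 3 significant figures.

P ≈ 118 Pa

Scale height: H = RT/g = 189.7 × 200 / 3.728 = 10177 m.
Between two levels, P₂ = P₁ exp(−Δz/H) with Δz = z₂ − z₁.
Δz = 15890 − 5420.0 = 10470 m; Δz/H = 10470/10177 = 1.0288.
P₂ = 330.1 × exp(−1.0288) = 330.1 × 0.35744 = 117.99 Pa.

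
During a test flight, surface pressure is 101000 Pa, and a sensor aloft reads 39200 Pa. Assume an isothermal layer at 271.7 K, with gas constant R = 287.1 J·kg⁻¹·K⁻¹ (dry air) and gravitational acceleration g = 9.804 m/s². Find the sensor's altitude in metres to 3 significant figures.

Scale height: H = RT/g = 287.1 × 271.7 / 9.804 = 7956.5 m.
Invert the barometric formula: z = H ln(P₀/P).
P₀/P = 101000/39200 = 2.5765; ln(2.5765) = 0.94643.
z = 7956.5 × 0.94643 = 7530.3 m.

z ≈ 7530 m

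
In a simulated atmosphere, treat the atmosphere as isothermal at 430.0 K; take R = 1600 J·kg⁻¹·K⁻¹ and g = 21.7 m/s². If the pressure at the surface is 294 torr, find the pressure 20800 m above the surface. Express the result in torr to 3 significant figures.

P ≈ 153 torr

Scale height: H = RT/g = 1600 × 430.0 / 21.7 = 31705 m.
Barometric formula: P = P₀ exp(−z/H).
z/H = 20800/31705 = 0.65605; exp(−0.65605) = 0.51890.
P = 294 × 0.51890 = 152.56 torr.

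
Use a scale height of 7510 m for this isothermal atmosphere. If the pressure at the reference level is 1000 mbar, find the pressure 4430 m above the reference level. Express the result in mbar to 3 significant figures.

P ≈ 554 mbar

Barometric formula: P = P₀ exp(−z/H).
z/H = 4430.0/7510.0 = 0.58988; exp(−0.58988) = 0.55439.
P = 1000 × 0.55439 = 554.39 mbar.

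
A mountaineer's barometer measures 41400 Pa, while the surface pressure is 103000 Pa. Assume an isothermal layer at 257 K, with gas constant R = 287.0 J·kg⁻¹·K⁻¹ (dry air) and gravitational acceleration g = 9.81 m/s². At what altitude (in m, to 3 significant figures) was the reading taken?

Scale height: H = RT/g = 287.0 × 257 / 9.81 = 7518.8 m.
Invert the barometric formula: z = H ln(P₀/P).
P₀/P = 103000/41400 = 2.4879; ln(2.4879) = 0.91144.
z = 7518.8 × 0.91144 = 6852.9 m.

z ≈ 6850 m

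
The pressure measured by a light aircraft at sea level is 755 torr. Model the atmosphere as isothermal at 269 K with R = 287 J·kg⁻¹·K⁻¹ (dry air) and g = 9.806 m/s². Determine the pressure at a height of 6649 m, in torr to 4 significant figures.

P ≈ 324.5 torr

Scale height: H = RT/g = 287 × 269 / 9.806 = 7873.0 m.
Barometric formula: P = P₀ exp(−z/H).
z/H = 6649.0/7873.0 = 0.84453; exp(−0.84453) = 0.42976.
P = 755 × 0.42976 = 324.47 torr.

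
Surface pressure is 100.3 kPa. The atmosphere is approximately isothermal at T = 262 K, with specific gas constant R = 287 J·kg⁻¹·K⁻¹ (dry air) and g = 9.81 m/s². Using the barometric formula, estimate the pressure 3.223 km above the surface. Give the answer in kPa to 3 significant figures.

P ≈ 65.9 kPa

Scale height: H = RT/g = 287 × 262 / 9.81 = 7665.0 m.
Barometric formula: P = P₀ exp(−z/H).
z/H = 3223.0/7665.0 = 0.42048; exp(−0.42048) = 0.65673.
P = 100.3 × 0.65673 = 65.870 kPa.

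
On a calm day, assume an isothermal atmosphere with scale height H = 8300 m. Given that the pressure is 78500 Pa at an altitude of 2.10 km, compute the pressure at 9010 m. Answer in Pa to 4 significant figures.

P ≈ 34140 Pa

Between two levels, P₂ = P₁ exp(−Δz/H) with Δz = z₂ − z₁.
Δz = 9010.0 − 2100.0 = 6910.0 m; Δz/H = 6910.0/8300.0 = 0.83253.
P₂ = 78500 × exp(−0.83253) = 78500 × 0.43495 = 34144 Pa.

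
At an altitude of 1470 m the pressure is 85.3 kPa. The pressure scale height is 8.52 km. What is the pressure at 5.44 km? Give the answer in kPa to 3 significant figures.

P ≈ 53.5 kPa

Between two levels, P₂ = P₁ exp(−Δz/H) with Δz = z₂ − z₁.
Δz = 5440.0 − 1470.0 = 3970.0 m; Δz/H = 3970.0/8520.0 = 0.46596.
P₂ = 85.3 × exp(−0.46596) = 85.3 × 0.62753 = 53.528 kPa.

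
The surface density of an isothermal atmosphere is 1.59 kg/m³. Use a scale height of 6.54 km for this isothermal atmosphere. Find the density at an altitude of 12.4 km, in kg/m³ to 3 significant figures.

ρ ≈ 0.239 kg/m³

In an isothermal atmosphere, density decays like pressure: ρ = ρ₀ exp(−z/H).
z/H = 12400/6540.0 = 1.8960; exp(−1.8960) = 0.15017.
ρ = 1.59 × 0.15017 = 0.23877 kg/m³.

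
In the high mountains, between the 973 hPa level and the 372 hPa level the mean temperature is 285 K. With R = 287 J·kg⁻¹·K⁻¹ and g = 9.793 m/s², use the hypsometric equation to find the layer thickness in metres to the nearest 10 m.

Hypsometric equation: Δz = (R T̄/g) ln(P₁/P₂).
R T̄/g = 287 × 285 / 9.793 = 8352.4 m.
ln(973/372) = ln(2.6156) = 0.96149.
Δz = 8352.4 × 0.96149 = 8030.7 m.

Δz ≈ 8030 m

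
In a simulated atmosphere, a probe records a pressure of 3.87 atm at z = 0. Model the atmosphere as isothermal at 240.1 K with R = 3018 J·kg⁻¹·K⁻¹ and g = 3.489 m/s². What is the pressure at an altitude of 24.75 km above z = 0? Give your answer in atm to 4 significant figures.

Scale height: H = RT/g = 3018 × 240.1 / 3.489 = 207690 m.
Barometric formula: P = P₀ exp(−z/H).
z/H = 24750/207690 = 0.11917; exp(−0.11917) = 0.88766.
P = 3.87 × 0.88766 = 3.4352 atm.

P ≈ 3.435 atm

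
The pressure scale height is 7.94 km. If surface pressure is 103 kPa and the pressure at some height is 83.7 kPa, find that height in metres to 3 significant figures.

z ≈ 1650 m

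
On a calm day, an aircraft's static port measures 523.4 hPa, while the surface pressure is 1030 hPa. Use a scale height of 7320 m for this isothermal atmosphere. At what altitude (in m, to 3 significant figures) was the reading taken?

Invert the barometric formula: z = H ln(P₀/P).
P₀/P = 1030/523.4 = 1.9679; ln(1.9679) = 0.67697.
z = 7320.0 × 0.67697 = 4955.4 m.

z ≈ 4960 m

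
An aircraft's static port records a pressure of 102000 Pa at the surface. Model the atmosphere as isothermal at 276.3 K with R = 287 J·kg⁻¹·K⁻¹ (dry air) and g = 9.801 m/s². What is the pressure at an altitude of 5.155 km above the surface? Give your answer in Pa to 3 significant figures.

P ≈ 53900 Pa

Scale height: H = RT/g = 287 × 276.3 / 9.801 = 8090.8 m.
Barometric formula: P = P₀ exp(−z/H).
z/H = 5155.0/8090.8 = 0.63714; exp(−0.63714) = 0.52880.
P = 102000 × 0.52880 = 53938 Pa.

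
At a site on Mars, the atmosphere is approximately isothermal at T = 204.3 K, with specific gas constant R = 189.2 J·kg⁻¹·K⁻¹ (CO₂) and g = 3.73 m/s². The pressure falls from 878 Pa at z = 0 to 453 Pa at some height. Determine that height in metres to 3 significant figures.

Scale height: H = RT/g = 189.2 × 204.3 / 3.73 = 10363 m.
Invert the barometric formula: z = H ln(P₀/P).
P₀/P = 878/453 = 1.9382; ln(1.9382) = 0.66176.
z = 10363 × 0.66176 = 6857.8 m.

z ≈ 6860 m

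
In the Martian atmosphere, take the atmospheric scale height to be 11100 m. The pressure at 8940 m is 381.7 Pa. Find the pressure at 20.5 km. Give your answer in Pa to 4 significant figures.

P ≈ 134.7 Pa

Between two levels, P₂ = P₁ exp(−Δz/H) with Δz = z₂ − z₁.
Δz = 20500 − 8940.0 = 11560 m; Δz/H = 11560/11100 = 1.0414.
P₂ = 381.7 × exp(−1.0414) = 381.7 × 0.35296 = 134.72 Pa.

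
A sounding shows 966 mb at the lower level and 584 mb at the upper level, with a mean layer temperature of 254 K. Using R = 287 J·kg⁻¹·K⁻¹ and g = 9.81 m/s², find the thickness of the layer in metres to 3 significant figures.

Δz ≈ 3740 m

Hypsometric equation: Δz = (R T̄/g) ln(P₁/P₂).
R T̄/g = 287 × 254 / 9.81 = 7431.0 m.
ln(966/584) = ln(1.6541) = 0.50326.
Δz = 7431.0 × 0.50326 = 3739.7 m.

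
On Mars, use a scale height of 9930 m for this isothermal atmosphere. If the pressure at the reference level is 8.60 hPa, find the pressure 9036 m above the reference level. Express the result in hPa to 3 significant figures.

P ≈ 3.46 hPa

Barometric formula: P = P₀ exp(−z/H).
z/H = 9036.0/9930.0 = 0.90997; exp(−0.90997) = 0.40254.
P = 8.60 × 0.40254 = 3.4618 hPa.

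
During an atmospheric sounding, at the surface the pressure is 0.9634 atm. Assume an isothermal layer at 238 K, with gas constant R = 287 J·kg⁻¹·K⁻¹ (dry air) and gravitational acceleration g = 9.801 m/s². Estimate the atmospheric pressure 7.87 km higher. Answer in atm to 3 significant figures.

P ≈ 0.311 atm

Scale height: H = RT/g = 287 × 238 / 9.801 = 6969.3 m.
Barometric formula: P = P₀ exp(−z/H).
z/H = 7870.0/6969.3 = 1.1292; exp(−1.1292) = 0.32329.
P = 0.9634 × 0.32329 = 0.31146 atm.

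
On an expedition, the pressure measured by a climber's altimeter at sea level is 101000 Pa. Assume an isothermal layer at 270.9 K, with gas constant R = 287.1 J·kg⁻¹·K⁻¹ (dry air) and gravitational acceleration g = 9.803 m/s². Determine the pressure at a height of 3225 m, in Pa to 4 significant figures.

Scale height: H = RT/g = 287.1 × 270.9 / 9.803 = 7933.8 m.
Barometric formula: P = P₀ exp(−z/H).
z/H = 3225.0/7933.8 = 0.40649; exp(−0.40649) = 0.66598.
P = 101000 × 0.66598 = 67264 Pa.

P ≈ 67260 Pa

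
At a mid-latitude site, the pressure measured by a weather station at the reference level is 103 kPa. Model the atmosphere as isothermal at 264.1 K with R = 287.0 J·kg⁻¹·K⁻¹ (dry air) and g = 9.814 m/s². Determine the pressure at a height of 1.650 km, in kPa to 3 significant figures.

P ≈ 83.2 kPa

Scale height: H = RT/g = 287.0 × 264.1 / 9.814 = 7723.3 m.
Barometric formula: P = P₀ exp(−z/H).
z/H = 1650.0/7723.3 = 0.21364; exp(−0.21364) = 0.80764.
P = 103 × 0.80764 = 83.187 kPa.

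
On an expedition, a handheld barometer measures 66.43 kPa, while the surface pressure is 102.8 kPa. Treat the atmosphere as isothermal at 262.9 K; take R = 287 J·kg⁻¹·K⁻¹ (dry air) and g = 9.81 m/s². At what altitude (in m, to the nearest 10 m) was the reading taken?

Scale height: H = RT/g = 287 × 262.9 / 9.81 = 7691.4 m.
Invert the barometric formula: z = H ln(P₀/P).
P₀/P = 102.8/66.43 = 1.5475; ln(1.5475) = 0.43664.
z = 7691.4 × 0.43664 = 3358.4 m.

z ≈ 3360 m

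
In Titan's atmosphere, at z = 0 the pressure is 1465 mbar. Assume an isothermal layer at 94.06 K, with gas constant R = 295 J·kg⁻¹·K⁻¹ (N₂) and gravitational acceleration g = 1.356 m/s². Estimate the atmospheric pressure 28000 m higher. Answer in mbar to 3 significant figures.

P ≈ 373 mbar

Scale height: H = RT/g = 295 × 94.06 / 1.356 = 20463 m.
Barometric formula: P = P₀ exp(−z/H).
z/H = 28000/20463 = 1.3683; exp(−1.3683) = 0.25454.
P = 1465 × 0.25454 = 372.90 mbar.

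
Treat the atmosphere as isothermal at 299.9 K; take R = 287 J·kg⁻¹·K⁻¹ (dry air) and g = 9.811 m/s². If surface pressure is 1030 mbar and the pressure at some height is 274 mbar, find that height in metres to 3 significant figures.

z ≈ 11600 m

Scale height: H = RT/g = 287 × 299.9 / 9.811 = 8772.9 m.
Invert the barometric formula: z = H ln(P₀/P).
P₀/P = 1030/274 = 3.7591; ln(3.7591) = 1.3242.
z = 8772.9 × 1.3242 = 11617 m.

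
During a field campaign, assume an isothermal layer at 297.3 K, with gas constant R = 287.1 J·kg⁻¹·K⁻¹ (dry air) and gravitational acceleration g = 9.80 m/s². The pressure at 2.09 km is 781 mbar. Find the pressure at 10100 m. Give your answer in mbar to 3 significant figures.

Scale height: H = RT/g = 287.1 × 297.3 / 9.80 = 8709.7 m.
Between two levels, P₂ = P₁ exp(−Δz/H) with Δz = z₂ − z₁.
Δz = 10100 − 2090.0 = 8010.0 m; Δz/H = 8010.0/8709.7 = 0.91966.
P₂ = 781 × exp(−0.91966) = 781 × 0.39865 = 311.35 mbar.

P ≈ 311 mbar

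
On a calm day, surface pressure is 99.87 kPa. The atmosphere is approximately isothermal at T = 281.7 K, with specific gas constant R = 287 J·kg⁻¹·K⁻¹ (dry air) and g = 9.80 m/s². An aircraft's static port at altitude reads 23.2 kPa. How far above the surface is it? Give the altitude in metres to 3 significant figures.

z ≈ 12000 m

Scale height: H = RT/g = 287 × 281.7 / 9.80 = 8249.8 m.
Invert the barometric formula: z = H ln(P₀/P).
P₀/P = 99.87/23.2 = 4.3047; ln(4.3047) = 1.4597.
z = 8249.8 × 1.4597 = 12042 m.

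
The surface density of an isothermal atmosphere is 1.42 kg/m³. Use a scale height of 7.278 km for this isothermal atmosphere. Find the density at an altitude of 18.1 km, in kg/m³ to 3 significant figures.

In an isothermal atmosphere, density decays like pressure: ρ = ρ₀ exp(−z/H).
z/H = 18100/7278.0 = 2.4869; exp(−2.4869) = 0.083167.
ρ = 1.42 × 0.083167 = 0.11810 kg/m³.

ρ ≈ 0.118 kg/m³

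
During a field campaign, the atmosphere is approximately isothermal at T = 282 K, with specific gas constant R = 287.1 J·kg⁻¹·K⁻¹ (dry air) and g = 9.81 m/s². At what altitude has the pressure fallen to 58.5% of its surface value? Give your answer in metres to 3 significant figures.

Scale height: H = RT/g = 287.1 × 282 / 9.81 = 8253.0 m.
Set P/P₀ = exp(−z/H) = 0.585, so z = −H ln(0.585).
−ln(0.585) = 0.53614; z = 8253.0 × 0.53614 = 4424.8 m.

z ≈ 4420 m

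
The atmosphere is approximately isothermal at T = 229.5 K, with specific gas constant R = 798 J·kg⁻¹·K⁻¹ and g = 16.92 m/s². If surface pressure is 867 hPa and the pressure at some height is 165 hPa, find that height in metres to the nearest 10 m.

Scale height: H = RT/g = 798 × 229.5 / 16.92 = 10824 m.
Invert the barometric formula: z = H ln(P₀/P).
P₀/P = 867/165 = 5.2545; ln(5.2545) = 1.6591.
z = 10824 × 1.6591 = 17958 m.

z ≈ 17960 m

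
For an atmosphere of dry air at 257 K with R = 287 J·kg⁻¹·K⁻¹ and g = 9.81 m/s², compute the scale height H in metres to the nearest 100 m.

H ≈ 7500 m

The scale height of an isothermal atmosphere is H = RT/g.
H = 287 × 257 / 9.81 = 73759/9.81 = 7518.8 m.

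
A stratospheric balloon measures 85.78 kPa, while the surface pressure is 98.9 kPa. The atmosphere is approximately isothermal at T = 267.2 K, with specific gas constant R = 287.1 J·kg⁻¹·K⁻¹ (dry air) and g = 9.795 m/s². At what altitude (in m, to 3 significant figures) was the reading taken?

z ≈ 1110 m

Scale height: H = RT/g = 287.1 × 267.2 / 9.795 = 7831.9 m.
Invert the barometric formula: z = H ln(P₀/P).
P₀/P = 98.9/85.78 = 1.1529; ln(1.1529) = 0.14228.
z = 7831.9 × 0.14228 = 1114.3 m.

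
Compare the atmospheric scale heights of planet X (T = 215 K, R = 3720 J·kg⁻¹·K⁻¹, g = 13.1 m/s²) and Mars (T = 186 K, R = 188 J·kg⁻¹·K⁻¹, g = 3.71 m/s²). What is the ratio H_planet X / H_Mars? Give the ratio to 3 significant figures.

H = RT/g for each body.
H_planet X = 3720 × 215 / 13.1 = 61053 m.
H_Mars = 188 × 186 / 3.71 = 9425.3 m.
H_planet X/H_Mars = 61053/9425.3 = 6.4776.

H_planet X/H_Mars ≈ 6.48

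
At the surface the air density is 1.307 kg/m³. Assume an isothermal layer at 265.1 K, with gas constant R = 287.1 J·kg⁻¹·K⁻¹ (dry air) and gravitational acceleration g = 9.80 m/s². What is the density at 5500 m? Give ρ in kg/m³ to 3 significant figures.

ρ ≈ 0.644 kg/m³

Scale height: H = RT/g = 287.1 × 265.1 / 9.80 = 7766.3 m.
In an isothermal atmosphere, density decays like pressure: ρ = ρ₀ exp(−z/H).
z/H = 5500.0/7766.3 = 0.70819; exp(−0.70819) = 0.49253.
ρ = 1.307 × 0.49253 = 0.64374 kg/m³.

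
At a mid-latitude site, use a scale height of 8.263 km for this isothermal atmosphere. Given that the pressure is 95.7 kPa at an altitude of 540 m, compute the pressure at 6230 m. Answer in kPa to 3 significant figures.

P ≈ 48.1 kPa

Between two levels, P₂ = P₁ exp(−Δz/H) with Δz = z₂ − z₁.
Δz = 6230.0 − 540.00 = 5690.0 m; Δz/H = 5690.0/8263.0 = 0.68861.
P₂ = 95.7 × exp(−0.68861) = 95.7 × 0.50227 = 48.067 kPa.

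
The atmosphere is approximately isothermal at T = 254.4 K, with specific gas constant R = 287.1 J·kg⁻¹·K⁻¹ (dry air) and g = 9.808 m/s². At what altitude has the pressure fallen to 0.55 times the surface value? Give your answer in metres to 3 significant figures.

z ≈ 4450 m

Scale height: H = RT/g = 287.1 × 254.4 / 9.808 = 7446.8 m.
Set P/P₀ = exp(−z/H) = 0.55, so z = −H ln(0.55).
−ln(0.55) = 0.59784; z = 7446.8 × 0.59784 = 4452.0 m.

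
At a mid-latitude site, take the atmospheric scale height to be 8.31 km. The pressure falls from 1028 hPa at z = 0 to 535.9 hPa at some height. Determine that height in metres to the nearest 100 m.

z ≈ 5400 m

Invert the barometric formula: z = H ln(P₀/P).
P₀/P = 1028/535.9 = 1.9183; ln(1.9183) = 0.65144.
z = 8310.0 × 0.65144 = 5413.5 m.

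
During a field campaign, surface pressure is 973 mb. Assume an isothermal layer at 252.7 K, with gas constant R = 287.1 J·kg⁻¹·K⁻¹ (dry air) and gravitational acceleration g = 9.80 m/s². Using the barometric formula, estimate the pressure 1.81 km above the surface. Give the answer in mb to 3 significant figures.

P ≈ 762 mb

Scale height: H = RT/g = 287.1 × 252.7 / 9.80 = 7403.1 m.
Barometric formula: P = P₀ exp(−z/H).
z/H = 1810.0/7403.1 = 0.24449; exp(−0.24449) = 0.78310.
P = 973 × 0.78310 = 761.96 mb.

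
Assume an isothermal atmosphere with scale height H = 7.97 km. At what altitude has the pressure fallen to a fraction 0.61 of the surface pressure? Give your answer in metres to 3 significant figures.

Set P/P₀ = exp(−z/H) = 0.61, so z = −H ln(0.61).
−ln(0.61) = 0.49430; z = 7970.0 × 0.49430 = 3939.6 m.

z ≈ 3940 m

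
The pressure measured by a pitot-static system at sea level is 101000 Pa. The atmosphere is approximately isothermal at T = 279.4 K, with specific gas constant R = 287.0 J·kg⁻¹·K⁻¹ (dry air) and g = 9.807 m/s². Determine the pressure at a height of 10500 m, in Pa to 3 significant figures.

Scale height: H = RT/g = 287.0 × 279.4 / 9.807 = 8176.6 m.
Barometric formula: P = P₀ exp(−z/H).
z/H = 10500/8176.6 = 1.2842; exp(−1.2842) = 0.27687.
P = 101000 × 0.27687 = 27964 Pa.

P ≈ 28000 Pa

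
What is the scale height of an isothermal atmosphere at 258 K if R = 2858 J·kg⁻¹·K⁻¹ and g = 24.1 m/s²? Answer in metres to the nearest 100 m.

The scale height of an isothermal atmosphere is H = RT/g.
H = 2858 × 258 / 24.1 = 737360/24.1 = 30596 m.

H ≈ 30600 m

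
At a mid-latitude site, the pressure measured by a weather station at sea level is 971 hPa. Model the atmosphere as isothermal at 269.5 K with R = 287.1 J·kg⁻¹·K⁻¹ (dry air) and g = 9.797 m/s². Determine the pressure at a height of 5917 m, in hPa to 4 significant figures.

P ≈ 459.0 hPa

Scale height: H = RT/g = 287.1 × 269.5 / 9.797 = 7897.7 m.
Barometric formula: P = P₀ exp(−z/H).
z/H = 5917.0/7897.7 = 0.74921; exp(−0.74921) = 0.47274.
P = 971 × 0.47274 = 459.03 hPa.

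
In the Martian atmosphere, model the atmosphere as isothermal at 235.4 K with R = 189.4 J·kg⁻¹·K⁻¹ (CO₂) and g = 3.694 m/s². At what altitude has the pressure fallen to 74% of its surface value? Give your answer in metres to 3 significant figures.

z ≈ 3630 m

Scale height: H = RT/g = 189.4 × 235.4 / 3.694 = 12070 m.
Set P/P₀ = exp(−z/H) = 0.74, so z = −H ln(0.74).
−ln(0.74) = 0.30111; z = 12070 × 0.30111 = 3634.4 m.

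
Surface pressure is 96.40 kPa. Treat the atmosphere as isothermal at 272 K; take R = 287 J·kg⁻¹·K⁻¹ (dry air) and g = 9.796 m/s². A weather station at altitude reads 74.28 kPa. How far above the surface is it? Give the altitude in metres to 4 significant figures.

Scale height: H = RT/g = 287 × 272 / 9.796 = 7969.0 m.
Invert the barometric formula: z = H ln(P₀/P).
P₀/P = 96.40/74.28 = 1.2978; ln(1.2978) = 0.26067.
z = 7969.0 × 0.26067 = 2077.3 m.

z ≈ 2077 m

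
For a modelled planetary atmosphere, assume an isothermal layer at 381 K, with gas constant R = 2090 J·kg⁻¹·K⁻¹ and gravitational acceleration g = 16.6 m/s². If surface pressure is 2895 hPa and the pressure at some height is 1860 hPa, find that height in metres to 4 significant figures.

Scale height: H = RT/g = 2090 × 381 / 16.6 = 47969 m.
Invert the barometric formula: z = H ln(P₀/P).
P₀/P = 2895/1860 = 1.5565; ln(1.5565) = 0.44244.
z = 47969 × 0.44244 = 21223 m.

z ≈ 21220 m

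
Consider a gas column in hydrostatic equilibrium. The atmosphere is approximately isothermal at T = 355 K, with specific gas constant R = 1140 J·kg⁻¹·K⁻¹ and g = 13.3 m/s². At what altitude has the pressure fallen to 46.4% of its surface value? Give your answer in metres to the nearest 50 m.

Scale height: H = RT/g = 1140 × 355 / 13.3 = 30429 m.
Set P/P₀ = exp(−z/H) = 0.464, so z = −H ln(0.464).
−ln(0.464) = 0.76787; z = 30429 × 0.76787 = 23366 m.

z ≈ 23350 m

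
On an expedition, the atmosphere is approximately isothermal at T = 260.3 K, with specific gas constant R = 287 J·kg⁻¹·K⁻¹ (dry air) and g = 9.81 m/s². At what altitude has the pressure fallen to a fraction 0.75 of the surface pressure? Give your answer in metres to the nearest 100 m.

z ≈ 2200 m

Scale height: H = RT/g = 287 × 260.3 / 9.81 = 7615.3 m.
Set P/P₀ = exp(−z/H) = 0.75, so z = −H ln(0.75).
−ln(0.75) = 0.28768; z = 7615.3 × 0.28768 = 2190.8 m.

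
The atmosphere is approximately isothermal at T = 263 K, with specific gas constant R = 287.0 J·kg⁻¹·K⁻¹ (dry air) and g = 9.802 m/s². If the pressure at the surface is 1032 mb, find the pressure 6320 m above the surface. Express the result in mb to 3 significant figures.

P ≈ 454 mb

Scale height: H = RT/g = 287.0 × 263 / 9.802 = 7700.6 m.
Barometric formula: P = P₀ exp(−z/H).
z/H = 6320.0/7700.6 = 0.82072; exp(−0.82072) = 0.44011.
P = 1032 × 0.44011 = 454.19 mb.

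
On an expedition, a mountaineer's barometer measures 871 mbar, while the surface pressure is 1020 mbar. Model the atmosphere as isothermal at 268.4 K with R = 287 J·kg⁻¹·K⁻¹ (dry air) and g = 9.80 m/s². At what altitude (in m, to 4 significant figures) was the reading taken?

z ≈ 1241 m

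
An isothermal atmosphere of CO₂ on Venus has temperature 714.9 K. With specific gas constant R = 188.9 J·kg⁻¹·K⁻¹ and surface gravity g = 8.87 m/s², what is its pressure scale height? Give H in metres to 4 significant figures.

H ≈ 15220 m

The scale height of an isothermal atmosphere is H = RT/g.
H = 188.9 × 714.9 / 8.87 = 135040/8.87 = 15224 m.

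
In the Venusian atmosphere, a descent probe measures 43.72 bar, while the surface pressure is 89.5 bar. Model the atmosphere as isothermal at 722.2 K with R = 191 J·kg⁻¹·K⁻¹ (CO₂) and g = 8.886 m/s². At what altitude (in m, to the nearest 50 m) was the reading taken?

z ≈ 11100 m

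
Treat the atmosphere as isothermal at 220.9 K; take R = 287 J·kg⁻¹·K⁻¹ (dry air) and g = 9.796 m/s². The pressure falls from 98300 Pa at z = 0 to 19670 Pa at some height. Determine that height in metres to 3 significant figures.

Scale height: H = RT/g = 287 × 220.9 / 9.796 = 6471.9 m.
Invert the barometric formula: z = H ln(P₀/P).
P₀/P = 98300/19670 = 4.9975; ln(4.9975) = 1.6089.
z = 6471.9 × 1.6089 = 10413 m.

z ≈ 10400 m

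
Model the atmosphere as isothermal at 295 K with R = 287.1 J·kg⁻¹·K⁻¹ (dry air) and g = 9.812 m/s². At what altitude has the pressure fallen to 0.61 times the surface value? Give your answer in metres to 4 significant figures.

z ≈ 4267 m

Scale height: H = RT/g = 287.1 × 295 / 9.812 = 8631.7 m.
Set P/P₀ = exp(−z/H) = 0.61, so z = −H ln(0.61).
−ln(0.61) = 0.49430; z = 8631.7 × 0.49430 = 4266.6 m.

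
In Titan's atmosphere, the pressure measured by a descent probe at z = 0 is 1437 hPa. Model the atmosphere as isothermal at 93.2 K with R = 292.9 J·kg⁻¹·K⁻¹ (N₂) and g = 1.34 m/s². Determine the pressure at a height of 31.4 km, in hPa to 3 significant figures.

P ≈ 308 hPa

Scale height: H = RT/g = 292.9 × 93.2 / 1.34 = 20372 m.
Barometric formula: P = P₀ exp(−z/H).
z/H = 31400/20372 = 1.5413; exp(−1.5413) = 0.21410.
P = 1437 × 0.21410 = 307.66 hPa.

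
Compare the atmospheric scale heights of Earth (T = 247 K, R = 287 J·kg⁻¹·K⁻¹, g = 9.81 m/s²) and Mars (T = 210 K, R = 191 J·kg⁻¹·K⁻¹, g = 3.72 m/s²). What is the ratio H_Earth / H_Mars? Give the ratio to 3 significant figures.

H = RT/g for each body.
H_Earth = 287 × 247 / 9.81 = 7226.2 m.
H_Mars = 191 × 210 / 3.72 = 10782 m.
H_Earth/H_Mars = 7226.2/10782 = 0.67021.

H_Earth/H_Mars ≈ 0.670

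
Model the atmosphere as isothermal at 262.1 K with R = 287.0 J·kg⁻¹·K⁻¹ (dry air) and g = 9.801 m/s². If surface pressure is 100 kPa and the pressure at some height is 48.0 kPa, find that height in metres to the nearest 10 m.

z ≈ 5630 m

Scale height: H = RT/g = 287.0 × 262.1 / 9.801 = 7675.0 m.
Invert the barometric formula: z = H ln(P₀/P).
P₀/P = 100/48.0 = 2.0833; ln(2.0833) = 0.73395.
z = 7675.0 × 0.73395 = 5633.1 m.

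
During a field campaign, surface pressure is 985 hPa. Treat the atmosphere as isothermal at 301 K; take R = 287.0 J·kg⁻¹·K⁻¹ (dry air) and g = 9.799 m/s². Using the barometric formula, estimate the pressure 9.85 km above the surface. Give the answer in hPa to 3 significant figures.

P ≈ 322 hPa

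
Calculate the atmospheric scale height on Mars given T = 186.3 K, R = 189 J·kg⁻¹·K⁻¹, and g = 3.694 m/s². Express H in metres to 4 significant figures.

H ≈ 9532 m

The scale height of an isothermal atmosphere is H = RT/g.
H = 189 × 186.3 / 3.694 = 35211/3.694 = 9531.9 m.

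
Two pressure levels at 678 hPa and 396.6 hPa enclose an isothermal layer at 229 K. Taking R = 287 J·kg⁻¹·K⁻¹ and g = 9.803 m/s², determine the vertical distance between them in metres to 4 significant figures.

Δz ≈ 3595 m

Hypsometric equation: Δz = (R T̄/g) ln(P₁/P₂).
R T̄/g = 287 × 229 / 9.803 = 6704.4 m.
ln(678/396.6) = ln(1.7095) = 0.53620.
Δz = 6704.4 × 0.53620 = 3594.9 m.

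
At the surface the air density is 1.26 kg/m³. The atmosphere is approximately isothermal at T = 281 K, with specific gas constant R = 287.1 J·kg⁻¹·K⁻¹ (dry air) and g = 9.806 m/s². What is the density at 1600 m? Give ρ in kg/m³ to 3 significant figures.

Scale height: H = RT/g = 287.1 × 281 / 9.806 = 8227.1 m.
In an isothermal atmosphere, density decays like pressure: ρ = ρ₀ exp(−z/H).
z/H = 1600.0/8227.1 = 0.19448; exp(−0.19448) = 0.82326.
ρ = 1.26 × 0.82326 = 1.0373 kg/m³.

ρ ≈ 1.04 kg/m³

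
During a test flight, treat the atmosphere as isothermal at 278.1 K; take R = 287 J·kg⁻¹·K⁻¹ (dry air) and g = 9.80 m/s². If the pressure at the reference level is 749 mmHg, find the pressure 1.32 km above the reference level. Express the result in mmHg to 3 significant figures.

P ≈ 637 mmHg

Scale height: H = RT/g = 287 × 278.1 / 9.80 = 8144.4 m.
Barometric formula: P = P₀ exp(−z/H).
z/H = 1320.0/8144.4 = 0.16207; exp(−0.16207) = 0.85038.
P = 749 × 0.85038 = 636.93 mmHg.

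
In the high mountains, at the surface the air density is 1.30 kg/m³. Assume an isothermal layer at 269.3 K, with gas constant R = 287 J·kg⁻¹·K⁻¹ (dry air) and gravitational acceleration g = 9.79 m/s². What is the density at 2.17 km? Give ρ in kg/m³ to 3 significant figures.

ρ ≈ 0.988 kg/m³

Scale height: H = RT/g = 287 × 269.3 / 9.79 = 7894.7 m.
In an isothermal atmosphere, density decays like pressure: ρ = ρ₀ exp(−z/H).
z/H = 2170.0/7894.7 = 0.27487; exp(−0.27487) = 0.75967.
ρ = 1.30 × 0.75967 = 0.98757 kg/m³.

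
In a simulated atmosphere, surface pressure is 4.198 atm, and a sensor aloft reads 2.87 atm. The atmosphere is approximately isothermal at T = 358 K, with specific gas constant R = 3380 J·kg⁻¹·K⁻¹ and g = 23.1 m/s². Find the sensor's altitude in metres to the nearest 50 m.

z ≈ 19900 m

Scale height: H = RT/g = 3380 × 358 / 23.1 = 52383 m.
Invert the barometric formula: z = H ln(P₀/P).
P₀/P = 4.198/2.87 = 1.4627; ln(1.4627) = 0.38028.
z = 52383 × 0.38028 = 19920 m.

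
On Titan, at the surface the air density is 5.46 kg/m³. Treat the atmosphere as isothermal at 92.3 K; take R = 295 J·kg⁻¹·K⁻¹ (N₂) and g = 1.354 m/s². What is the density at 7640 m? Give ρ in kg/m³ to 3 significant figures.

Scale height: H = RT/g = 295 × 92.3 / 1.354 = 20110 m.
In an isothermal atmosphere, density decays like pressure: ρ = ρ₀ exp(−z/H).
z/H = 7640.0/20110 = 0.37991; exp(−0.37991) = 0.68392.
ρ = 5.46 × 0.68392 = 3.7342 kg/m³.

ρ ≈ 3.73 kg/m³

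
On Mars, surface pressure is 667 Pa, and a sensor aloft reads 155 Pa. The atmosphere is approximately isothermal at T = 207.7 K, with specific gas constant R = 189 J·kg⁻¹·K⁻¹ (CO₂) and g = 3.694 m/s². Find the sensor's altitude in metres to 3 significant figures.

z ≈ 15500 m

Scale height: H = RT/g = 189 × 207.7 / 3.694 = 10627 m.
Invert the barometric formula: z = H ln(P₀/P).
P₀/P = 667/155 = 4.3032; ln(4.3032) = 1.4594.
z = 10627 × 1.4594 = 15509 m.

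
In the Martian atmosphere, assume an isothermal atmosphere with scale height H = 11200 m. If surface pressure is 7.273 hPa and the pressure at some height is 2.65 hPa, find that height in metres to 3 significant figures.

z ≈ 11300 m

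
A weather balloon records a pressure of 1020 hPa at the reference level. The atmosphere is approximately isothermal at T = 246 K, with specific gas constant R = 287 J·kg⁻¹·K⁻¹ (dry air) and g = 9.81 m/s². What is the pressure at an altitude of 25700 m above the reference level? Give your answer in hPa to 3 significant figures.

P ≈ 28.7 hPa

Scale height: H = RT/g = 287 × 246 / 9.81 = 7196.9 m.
Barometric formula: P = P₀ exp(−z/H).
z/H = 25700/7196.9 = 3.5710; exp(−3.5710) = 0.028128.
P = 1020 × 0.028128 = 28.691 hPa.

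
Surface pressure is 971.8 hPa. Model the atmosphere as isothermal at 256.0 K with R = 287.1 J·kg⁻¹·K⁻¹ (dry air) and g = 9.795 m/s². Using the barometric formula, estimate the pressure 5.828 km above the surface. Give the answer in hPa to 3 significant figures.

P ≈ 447 hPa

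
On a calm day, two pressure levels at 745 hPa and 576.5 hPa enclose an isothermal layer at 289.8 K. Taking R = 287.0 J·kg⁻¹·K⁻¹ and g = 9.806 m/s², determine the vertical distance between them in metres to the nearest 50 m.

Δz ≈ 2150 m

Hypsometric equation: Δz = (R T̄/g) ln(P₁/P₂).
R T̄/g = 287.0 × 289.8 / 9.806 = 8481.8 m.
ln(745/576.5) = ln(1.2923) = 0.25642.
Δz = 8481.8 × 0.25642 = 2174.9 m.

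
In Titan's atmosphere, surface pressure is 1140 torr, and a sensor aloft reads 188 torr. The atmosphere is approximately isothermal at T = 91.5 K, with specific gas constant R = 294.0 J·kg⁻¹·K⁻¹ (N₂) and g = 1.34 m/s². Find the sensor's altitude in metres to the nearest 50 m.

Scale height: H = RT/g = 294.0 × 91.5 / 1.34 = 20075 m.
Invert the barometric formula: z = H ln(P₀/P).
P₀/P = 1140/188 = 6.0638; ln(6.0638) = 1.8023.
z = 20075 × 1.8023 = 36181 m.

z ≈ 36200 m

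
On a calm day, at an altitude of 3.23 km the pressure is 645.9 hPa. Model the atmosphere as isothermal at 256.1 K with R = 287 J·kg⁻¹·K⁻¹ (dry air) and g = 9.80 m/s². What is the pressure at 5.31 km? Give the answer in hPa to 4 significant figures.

P ≈ 489.5 hPa

Scale height: H = RT/g = 287 × 256.1 / 9.80 = 7500.1 m.
Between two levels, P₂ = P₁ exp(−Δz/H) with Δz = z₂ − z₁.
Δz = 5310.0 − 3230.0 = 2080.0 m; Δz/H = 2080.0/7500.1 = 0.27733.
P₂ = 645.9 × exp(−0.27733) = 645.9 × 0.75780 = 489.46 hPa.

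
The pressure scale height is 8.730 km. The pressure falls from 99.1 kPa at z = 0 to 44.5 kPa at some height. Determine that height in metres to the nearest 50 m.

z ≈ 7000 m

Invert the barometric formula: z = H ln(P₀/P).
P₀/P = 99.1/44.5 = 2.2270; ln(2.2270) = 0.80066.
z = 8730.0 × 0.80066 = 6989.8 m.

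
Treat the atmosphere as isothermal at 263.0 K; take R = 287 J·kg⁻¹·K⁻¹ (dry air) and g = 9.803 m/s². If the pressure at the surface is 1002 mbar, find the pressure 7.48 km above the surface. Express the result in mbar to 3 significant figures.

P ≈ 379 mbar

Scale height: H = RT/g = 287 × 263.0 / 9.803 = 7699.8 m.
Barometric formula: P = P₀ exp(−z/H).
z/H = 7480.0/7699.8 = 0.97145; exp(−0.97145) = 0.37853.
P = 1002 × 0.37853 = 379.29 mbar.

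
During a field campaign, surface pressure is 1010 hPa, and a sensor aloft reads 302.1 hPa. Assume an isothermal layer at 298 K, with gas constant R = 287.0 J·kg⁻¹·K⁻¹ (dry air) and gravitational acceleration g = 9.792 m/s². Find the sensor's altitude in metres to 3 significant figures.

Scale height: H = RT/g = 287.0 × 298 / 9.792 = 8734.3 m.
Invert the barometric formula: z = H ln(P₀/P).
P₀/P = 1010/302.1 = 3.3433; ln(3.3433) = 1.2070.
z = 8734.3 × 1.2070 = 10542 m.

z ≈ 10500 m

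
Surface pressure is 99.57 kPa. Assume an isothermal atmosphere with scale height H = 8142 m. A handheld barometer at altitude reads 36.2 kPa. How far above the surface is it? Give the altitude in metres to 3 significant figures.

z ≈ 8240 m

Invert the barometric formula: z = H ln(P₀/P).
P₀/P = 99.57/36.2 = 2.7506; ln(2.7506) = 1.0118.
z = 8142.0 × 1.0118 = 8238.1 m.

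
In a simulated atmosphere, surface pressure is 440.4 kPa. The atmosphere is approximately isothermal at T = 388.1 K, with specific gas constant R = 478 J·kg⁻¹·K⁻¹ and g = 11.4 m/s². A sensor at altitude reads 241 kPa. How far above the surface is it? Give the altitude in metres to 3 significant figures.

z ≈ 9810 m

Scale height: H = RT/g = 478 × 388.1 / 11.4 = 16273 m.
Invert the barometric formula: z = H ln(P₀/P).
P₀/P = 440.4/241 = 1.8274; ln(1.8274) = 0.60289.
z = 16273 × 0.60289 = 9810.8 m.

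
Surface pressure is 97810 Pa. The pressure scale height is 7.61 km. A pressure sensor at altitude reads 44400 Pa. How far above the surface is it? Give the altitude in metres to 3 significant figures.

z ≈ 6010 m

Invert the barometric formula: z = H ln(P₀/P).
P₀/P = 97810/44400 = 2.2029; ln(2.2029) = 0.78977.
z = 7610.0 × 0.78977 = 6010.1 m.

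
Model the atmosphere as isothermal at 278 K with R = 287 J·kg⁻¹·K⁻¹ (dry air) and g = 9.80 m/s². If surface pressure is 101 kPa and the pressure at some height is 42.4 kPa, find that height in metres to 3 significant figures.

z ≈ 7070 m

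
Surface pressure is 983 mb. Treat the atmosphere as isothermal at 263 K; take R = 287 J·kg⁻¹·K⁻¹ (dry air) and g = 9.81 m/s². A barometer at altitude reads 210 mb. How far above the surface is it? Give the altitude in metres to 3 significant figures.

z ≈ 11900 m

Scale height: H = RT/g = 287 × 263 / 9.81 = 7694.3 m.
Invert the barometric formula: z = H ln(P₀/P).
P₀/P = 983/210 = 4.6810; ln(4.6810) = 1.5435.
z = 7694.3 × 1.5435 = 11876 m.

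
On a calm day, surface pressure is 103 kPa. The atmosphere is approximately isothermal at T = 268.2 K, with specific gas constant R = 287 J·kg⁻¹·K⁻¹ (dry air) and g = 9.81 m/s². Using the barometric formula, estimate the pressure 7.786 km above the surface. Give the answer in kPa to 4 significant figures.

Scale height: H = RT/g = 287 × 268.2 / 9.81 = 7846.4 m.
Barometric formula: P = P₀ exp(−z/H).
z/H = 7786.0/7846.4 = 0.99230; exp(−0.99230) = 0.37072.
P = 103 × 0.37072 = 38.184 kPa.

P ≈ 38.18 kPa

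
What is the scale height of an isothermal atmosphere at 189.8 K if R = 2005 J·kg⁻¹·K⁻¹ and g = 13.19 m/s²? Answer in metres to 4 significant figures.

The scale height of an isothermal atmosphere is H = RT/g.
H = 2005 × 189.8 / 13.19 = 380550/13.19 = 28851 m.

H ≈ 28850 m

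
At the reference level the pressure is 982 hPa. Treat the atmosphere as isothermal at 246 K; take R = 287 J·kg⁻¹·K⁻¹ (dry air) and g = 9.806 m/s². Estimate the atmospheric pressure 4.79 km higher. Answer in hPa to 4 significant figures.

Scale height: H = RT/g = 287 × 246 / 9.806 = 7199.9 m.
Barometric formula: P = P₀ exp(−z/H).
z/H = 4790.0/7199.9 = 0.66529; exp(−0.66529) = 0.51412.
P = 982 × 0.51412 = 504.87 hPa.

P ≈ 504.9 hPa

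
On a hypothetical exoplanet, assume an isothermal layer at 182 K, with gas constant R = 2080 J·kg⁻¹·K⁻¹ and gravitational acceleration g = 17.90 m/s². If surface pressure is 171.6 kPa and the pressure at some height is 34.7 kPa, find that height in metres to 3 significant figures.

z ≈ 33800 m

Scale height: H = RT/g = 2080 × 182 / 17.90 = 21149 m.
Invert the barometric formula: z = H ln(P₀/P).
P₀/P = 171.6/34.7 = 4.9452; ln(4.9452) = 1.5984.
z = 21149 × 1.5984 = 33805 m.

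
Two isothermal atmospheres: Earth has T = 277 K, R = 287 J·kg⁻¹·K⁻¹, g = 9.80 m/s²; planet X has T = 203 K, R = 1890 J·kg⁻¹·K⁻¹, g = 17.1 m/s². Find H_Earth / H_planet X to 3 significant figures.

H = RT/g for each body.
H_Earth = 287 × 277 / 9.80 = 8112.1 m.
H_planet X = 1890 × 203 / 17.1 = 22437 m.
H_Earth/H_planet X = 8112.1/22437 = 0.36155.

H_Earth/H_planet X ≈ 0.362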